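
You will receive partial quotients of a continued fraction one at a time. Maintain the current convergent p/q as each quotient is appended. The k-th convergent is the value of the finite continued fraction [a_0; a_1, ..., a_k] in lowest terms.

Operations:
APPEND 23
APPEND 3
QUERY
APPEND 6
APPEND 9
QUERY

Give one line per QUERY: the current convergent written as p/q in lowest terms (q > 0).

70/3
4057/174

APPEND 23: p_0 = 23·1 + 0 = 23, q_0 = 23·0 + 1 = 1 → 23/1
APPEND 3: p_1 = 3·23 + 1 = 70, q_1 = 3·1 + 0 = 3 → 70/3
APPEND 6: p_2 = 6·70 + 23 = 443, q_2 = 6·3 + 1 = 19 → 443/19
APPEND 9: p_3 = 9·443 + 70 = 4057, q_3 = 9·19 + 3 = 174 → 4057/174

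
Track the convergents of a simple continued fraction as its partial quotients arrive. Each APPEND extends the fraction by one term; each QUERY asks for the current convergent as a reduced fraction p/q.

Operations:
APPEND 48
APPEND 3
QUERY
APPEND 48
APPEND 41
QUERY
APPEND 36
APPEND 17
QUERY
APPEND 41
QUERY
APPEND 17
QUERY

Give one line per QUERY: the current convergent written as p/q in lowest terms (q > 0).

APPEND 48: p_0 = 48·1 + 0 = 48, q_0 = 48·0 + 1 = 1 → 48/1
APPEND 3: p_1 = 3·48 + 1 = 145, q_1 = 3·1 + 0 = 3 → 145/3
APPEND 48: p_2 = 48·145 + 48 = 7008, q_2 = 48·3 + 1 = 145 → 7008/145
APPEND 41: p_3 = 41·7008 + 145 = 287473, q_3 = 41·145 + 3 = 5948 → 287473/5948
APPEND 36: p_4 = 36·287473 + 7008 = 10356036, q_4 = 36·5948 + 145 = 214273 → 10356036/214273
APPEND 17: p_5 = 17·10356036 + 287473 = 176340085, q_5 = 17·214273 + 5948 = 3648589 → 176340085/3648589
APPEND 41: p_6 = 41·176340085 + 10356036 = 7240299521, q_6 = 41·3648589 + 214273 = 149806422 → 7240299521/149806422
APPEND 17: p_7 = 17·7240299521 + 176340085 = 123261431942, q_7 = 17·149806422 + 3648589 = 2550357763 → 123261431942/2550357763

145/3
287473/5948
176340085/3648589
7240299521/149806422
123261431942/2550357763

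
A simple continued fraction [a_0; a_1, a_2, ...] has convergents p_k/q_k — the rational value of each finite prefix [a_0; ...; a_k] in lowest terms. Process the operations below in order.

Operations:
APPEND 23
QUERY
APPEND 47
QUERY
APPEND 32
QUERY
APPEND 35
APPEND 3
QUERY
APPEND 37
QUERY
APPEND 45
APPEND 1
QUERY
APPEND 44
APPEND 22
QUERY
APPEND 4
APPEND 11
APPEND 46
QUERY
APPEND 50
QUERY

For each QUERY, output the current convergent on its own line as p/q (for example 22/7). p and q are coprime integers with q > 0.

APPEND 23: p_0 = 23·1 + 0 = 23, q_0 = 23·0 + 1 = 1 → 23/1
APPEND 47: p_1 = 47·23 + 1 = 1082, q_1 = 47·1 + 0 = 47 → 1082/47
APPEND 32: p_2 = 32·1082 + 23 = 34647, q_2 = 32·47 + 1 = 1505 → 34647/1505
APPEND 35: p_3 = 35·34647 + 1082 = 1213727, q_3 = 35·1505 + 47 = 52722 → 1213727/52722
APPEND 3: p_4 = 3·1213727 + 34647 = 3675828, q_4 = 3·52722 + 1505 = 159671 → 3675828/159671
APPEND 37: p_5 = 37·3675828 + 1213727 = 137219363, q_5 = 37·159671 + 52722 = 5960549 → 137219363/5960549
APPEND 45: p_6 = 45·137219363 + 3675828 = 6178547163, q_6 = 45·5960549 + 159671 = 268384376 → 6178547163/268384376
APPEND 1: p_7 = 1·6178547163 + 137219363 = 6315766526, q_7 = 1·268384376 + 5960549 = 274344925 → 6315766526/274344925
APPEND 44: p_8 = 44·6315766526 + 6178547163 = 284072274307, q_8 = 44·274344925 + 268384376 = 12339561076 → 284072274307/12339561076
APPEND 22: p_9 = 22·284072274307 + 6315766526 = 6255905801280, q_9 = 22·12339561076 + 274344925 = 271744688597 → 6255905801280/271744688597
APPEND 4: p_10 = 4·6255905801280 + 284072274307 = 25307695479427, q_10 = 4·271744688597 + 12339561076 = 1099318315464 → 25307695479427/1099318315464
APPEND 11: p_11 = 11·25307695479427 + 6255905801280 = 284640556074977, q_11 = 11·1099318315464 + 271744688597 = 12364246158701 → 284640556074977/12364246158701
APPEND 46: p_12 = 46·284640556074977 + 25307695479427 = 13118773274928369, q_12 = 46·12364246158701 + 1099318315464 = 569854641615710 → 13118773274928369/569854641615710
APPEND 50: p_13 = 50·13118773274928369 + 284640556074977 = 656223304302493427, q_13 = 50·569854641615710 + 12364246158701 = 28505096326944201 → 656223304302493427/28505096326944201

23/1
1082/47
34647/1505
3675828/159671
137219363/5960549
6315766526/274344925
6255905801280/271744688597
13118773274928369/569854641615710
656223304302493427/28505096326944201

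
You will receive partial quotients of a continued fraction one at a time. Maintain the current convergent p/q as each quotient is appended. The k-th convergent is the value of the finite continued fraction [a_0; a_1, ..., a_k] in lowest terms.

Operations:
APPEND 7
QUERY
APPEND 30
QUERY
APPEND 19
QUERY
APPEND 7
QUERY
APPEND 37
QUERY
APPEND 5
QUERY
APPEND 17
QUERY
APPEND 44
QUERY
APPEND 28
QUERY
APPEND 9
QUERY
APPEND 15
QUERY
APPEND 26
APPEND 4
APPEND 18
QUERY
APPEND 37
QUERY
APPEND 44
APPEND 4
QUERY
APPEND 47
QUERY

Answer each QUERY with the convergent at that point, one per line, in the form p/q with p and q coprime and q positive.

APPEND 7: p_0 = 7·1 + 0 = 7, q_0 = 7·0 + 1 = 1 → 7/1
APPEND 30: p_1 = 30·7 + 1 = 211, q_1 = 30·1 + 0 = 30 → 211/30
APPEND 19: p_2 = 19·211 + 7 = 4016, q_2 = 19·30 + 1 = 571 → 4016/571
APPEND 7: p_3 = 7·4016 + 211 = 28323, q_3 = 7·571 + 30 = 4027 → 28323/4027
APPEND 37: p_4 = 37·28323 + 4016 = 1051967, q_4 = 37·4027 + 571 = 149570 → 1051967/149570
APPEND 5: p_5 = 5·1051967 + 28323 = 5288158, q_5 = 5·149570 + 4027 = 751877 → 5288158/751877
APPEND 17: p_6 = 17·5288158 + 1051967 = 90950653, q_6 = 17·751877 + 149570 = 12931479 → 90950653/12931479
APPEND 44: p_7 = 44·90950653 + 5288158 = 4007116890, q_7 = 44·12931479 + 751877 = 569736953 → 4007116890/569736953
APPEND 28: p_8 = 28·4007116890 + 90950653 = 112290223573, q_8 = 28·569736953 + 12931479 = 15965566163 → 112290223573/15965566163
APPEND 9: p_9 = 9·112290223573 + 4007116890 = 1014619129047, q_9 = 9·15965566163 + 569736953 = 144259832420 → 1014619129047/144259832420
APPEND 15: p_10 = 15·1014619129047 + 112290223573 = 15331577159278, q_10 = 15·144259832420 + 15965566163 = 2179863052463 → 15331577159278/2179863052463
APPEND 26: p_11 = 26·15331577159278 + 1014619129047 = 399635625270275, q_11 = 26·2179863052463 + 144259832420 = 56820699196458 → 399635625270275/56820699196458
APPEND 4: p_12 = 4·399635625270275 + 15331577159278 = 1613874078240378, q_12 = 4·56820699196458 + 2179863052463 = 229462659838295 → 1613874078240378/229462659838295
APPEND 18: p_13 = 18·1613874078240378 + 399635625270275 = 29449369033597079, q_13 = 18·229462659838295 + 56820699196458 = 4187148576285768 → 29449369033597079/4187148576285768
APPEND 37: p_14 = 37·29449369033597079 + 1613874078240378 = 1091240528321332301, q_14 = 37·4187148576285768 + 229462659838295 = 155153959982411711 → 1091240528321332301/155153959982411711
APPEND 44: p_15 = 44·1091240528321332301 + 29449369033597079 = 48044032615172218323, q_15 = 44·155153959982411711 + 4187148576285768 = 6830961387802401052 → 48044032615172218323/6830961387802401052
APPEND 4: p_16 = 4·48044032615172218323 + 1091240528321332301 = 193267370989010205593, q_16 = 4·6830961387802401052 + 155153959982411711 = 27478999511192015919 → 193267370989010205593/27478999511192015919
APPEND 47: p_17 = 47·193267370989010205593 + 48044032615172218323 = 9131610469098651881194, q_17 = 47·27478999511192015919 + 6830961387802401052 = 1298343938413827149245 → 9131610469098651881194/1298343938413827149245

7/1
211/30
4016/571
28323/4027
1051967/149570
5288158/751877
90950653/12931479
4007116890/569736953
112290223573/15965566163
1014619129047/144259832420
15331577159278/2179863052463
29449369033597079/4187148576285768
1091240528321332301/155153959982411711
193267370989010205593/27478999511192015919
9131610469098651881194/1298343938413827149245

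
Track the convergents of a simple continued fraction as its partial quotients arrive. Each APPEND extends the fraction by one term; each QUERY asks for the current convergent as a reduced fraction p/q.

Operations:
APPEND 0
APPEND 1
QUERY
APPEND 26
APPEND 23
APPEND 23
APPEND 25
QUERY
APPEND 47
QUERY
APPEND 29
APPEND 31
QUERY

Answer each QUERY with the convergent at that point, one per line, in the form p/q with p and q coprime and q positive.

APPEND 0: p_0 = 0·1 + 0 = 0, q_0 = 0·0 + 1 = 1 → 0/1
APPEND 1: p_1 = 1·0 + 1 = 1, q_1 = 1·1 + 0 = 1 → 1/1
APPEND 26: p_2 = 26·1 + 0 = 26, q_2 = 26·1 + 1 = 27 → 26/27
APPEND 23: p_3 = 23·26 + 1 = 599, q_3 = 23·27 + 1 = 622 → 599/622
APPEND 23: p_4 = 23·599 + 26 = 13803, q_4 = 23·622 + 27 = 14333 → 13803/14333
APPEND 25: p_5 = 25·13803 + 599 = 345674, q_5 = 25·14333 + 622 = 358947 → 345674/358947
APPEND 47: p_6 = 47·345674 + 13803 = 16260481, q_6 = 47·358947 + 14333 = 16884842 → 16260481/16884842
APPEND 29: p_7 = 29·16260481 + 345674 = 471899623, q_7 = 29·16884842 + 358947 = 490019365 → 471899623/490019365
APPEND 31: p_8 = 31·471899623 + 16260481 = 14645148794, q_8 = 31·490019365 + 16884842 = 15207485157 → 14645148794/15207485157

1/1
345674/358947
16260481/16884842
14645148794/15207485157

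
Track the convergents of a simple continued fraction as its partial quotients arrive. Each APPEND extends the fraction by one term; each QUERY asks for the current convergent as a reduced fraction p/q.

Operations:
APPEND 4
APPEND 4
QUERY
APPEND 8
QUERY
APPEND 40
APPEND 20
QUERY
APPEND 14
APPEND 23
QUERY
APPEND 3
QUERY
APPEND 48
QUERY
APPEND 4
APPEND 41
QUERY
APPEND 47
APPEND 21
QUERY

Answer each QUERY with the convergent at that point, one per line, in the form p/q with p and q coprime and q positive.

17/4
140/33
112480/26513
36460231/8594151
110961030/26154959
5362589671/1264032183
889376697945/209637663514
879156965283654/207228739509343

APPEND 4: p_0 = 4·1 + 0 = 4, q_0 = 4·0 + 1 = 1 → 4/1
APPEND 4: p_1 = 4·4 + 1 = 17, q_1 = 4·1 + 0 = 4 → 17/4
APPEND 8: p_2 = 8·17 + 4 = 140, q_2 = 8·4 + 1 = 33 → 140/33
APPEND 40: p_3 = 40·140 + 17 = 5617, q_3 = 40·33 + 4 = 1324 → 5617/1324
APPEND 20: p_4 = 20·5617 + 140 = 112480, q_4 = 20·1324 + 33 = 26513 → 112480/26513
APPEND 14: p_5 = 14·112480 + 5617 = 1580337, q_5 = 14·26513 + 1324 = 372506 → 1580337/372506
APPEND 23: p_6 = 23·1580337 + 112480 = 36460231, q_6 = 23·372506 + 26513 = 8594151 → 36460231/8594151
APPEND 3: p_7 = 3·36460231 + 1580337 = 110961030, q_7 = 3·8594151 + 372506 = 26154959 → 110961030/26154959
APPEND 48: p_8 = 48·110961030 + 36460231 = 5362589671, q_8 = 48·26154959 + 8594151 = 1264032183 → 5362589671/1264032183
APPEND 4: p_9 = 4·5362589671 + 110961030 = 21561319714, q_9 = 4·1264032183 + 26154959 = 5082283691 → 21561319714/5082283691
APPEND 41: p_10 = 41·21561319714 + 5362589671 = 889376697945, q_10 = 41·5082283691 + 1264032183 = 209637663514 → 889376697945/209637663514
APPEND 47: p_11 = 47·889376697945 + 21561319714 = 41822266123129, q_11 = 47·209637663514 + 5082283691 = 9858052468849 → 41822266123129/9858052468849
APPEND 21: p_12 = 21·41822266123129 + 889376697945 = 879156965283654, q_12 = 21·9858052468849 + 209637663514 = 207228739509343 → 879156965283654/207228739509343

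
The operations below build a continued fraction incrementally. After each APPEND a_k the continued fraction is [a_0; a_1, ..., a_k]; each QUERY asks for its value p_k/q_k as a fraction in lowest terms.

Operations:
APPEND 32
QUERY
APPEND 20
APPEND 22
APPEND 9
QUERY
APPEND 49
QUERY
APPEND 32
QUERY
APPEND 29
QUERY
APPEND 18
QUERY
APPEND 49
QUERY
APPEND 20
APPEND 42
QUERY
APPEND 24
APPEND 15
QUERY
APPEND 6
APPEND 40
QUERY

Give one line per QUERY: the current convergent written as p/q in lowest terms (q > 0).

APPEND 32: p_0 = 32·1 + 0 = 32, q_0 = 32·0 + 1 = 1 → 32/1
APPEND 20: p_1 = 20·32 + 1 = 641, q_1 = 20·1 + 0 = 20 → 641/20
APPEND 22: p_2 = 22·641 + 32 = 14134, q_2 = 22·20 + 1 = 441 → 14134/441
APPEND 9: p_3 = 9·14134 + 641 = 127847, q_3 = 9·441 + 20 = 3989 → 127847/3989
APPEND 49: p_4 = 49·127847 + 14134 = 6278637, q_4 = 49·3989 + 441 = 195902 → 6278637/195902
APPEND 32: p_5 = 32·6278637 + 127847 = 201044231, q_5 = 32·195902 + 3989 = 6272853 → 201044231/6272853
APPEND 29: p_6 = 29·201044231 + 6278637 = 5836561336, q_6 = 29·6272853 + 195902 = 182108639 → 5836561336/182108639
APPEND 18: p_7 = 18·5836561336 + 201044231 = 105259148279, q_7 = 18·182108639 + 6272853 = 3284228355 → 105259148279/3284228355
APPEND 49: p_8 = 49·105259148279 + 5836561336 = 5163534827007, q_8 = 49·3284228355 + 182108639 = 161109298034 → 5163534827007/161109298034
APPEND 20: p_9 = 20·5163534827007 + 105259148279 = 103375955688419, q_9 = 20·161109298034 + 3284228355 = 3225470189035 → 103375955688419/3225470189035
APPEND 42: p_10 = 42·103375955688419 + 5163534827007 = 4346953673740605, q_10 = 42·3225470189035 + 161109298034 = 135630857237504 → 4346953673740605/135630857237504
APPEND 24: p_11 = 24·4346953673740605 + 103375955688419 = 104430264125462939, q_11 = 24·135630857237504 + 3225470189035 = 3258366043889131 → 104430264125462939/3258366043889131
APPEND 15: p_12 = 15·104430264125462939 + 4346953673740605 = 1570800915555684690, q_12 = 15·3258366043889131 + 135630857237504 = 49011121515574469 → 1570800915555684690/49011121515574469
APPEND 6: p_13 = 6·1570800915555684690 + 104430264125462939 = 9529235757459571079, q_13 = 6·49011121515574469 + 3258366043889131 = 297325095137335945 → 9529235757459571079/297325095137335945
APPEND 40: p_14 = 40·9529235757459571079 + 1570800915555684690 = 382740231213938527850, q_14 = 40·297325095137335945 + 49011121515574469 = 11942014927009012269 → 382740231213938527850/11942014927009012269

32/1
127847/3989
6278637/195902
201044231/6272853
5836561336/182108639
105259148279/3284228355
5163534827007/161109298034
4346953673740605/135630857237504
1570800915555684690/49011121515574469
382740231213938527850/11942014927009012269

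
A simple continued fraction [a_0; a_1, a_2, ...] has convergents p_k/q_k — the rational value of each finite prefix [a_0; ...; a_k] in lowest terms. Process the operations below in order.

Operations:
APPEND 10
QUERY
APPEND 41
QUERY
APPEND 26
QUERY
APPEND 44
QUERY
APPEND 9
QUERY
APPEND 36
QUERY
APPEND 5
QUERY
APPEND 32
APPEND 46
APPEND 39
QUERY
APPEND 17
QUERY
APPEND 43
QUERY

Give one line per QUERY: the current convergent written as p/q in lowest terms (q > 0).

10/1
411/41
10696/1067
471035/46989
4250011/423968
153471431/15309837
771607166/76973153
44626689513159/4451821018702
759797358765047/75795043024805
32715913116410180/3263638671085317

APPEND 10: p_0 = 10·1 + 0 = 10, q_0 = 10·0 + 1 = 1 → 10/1
APPEND 41: p_1 = 41·10 + 1 = 411, q_1 = 41·1 + 0 = 41 → 411/41
APPEND 26: p_2 = 26·411 + 10 = 10696, q_2 = 26·41 + 1 = 1067 → 10696/1067
APPEND 44: p_3 = 44·10696 + 411 = 471035, q_3 = 44·1067 + 41 = 46989 → 471035/46989
APPEND 9: p_4 = 9·471035 + 10696 = 4250011, q_4 = 9·46989 + 1067 = 423968 → 4250011/423968
APPEND 36: p_5 = 36·4250011 + 471035 = 153471431, q_5 = 36·423968 + 46989 = 15309837 → 153471431/15309837
APPEND 5: p_6 = 5·153471431 + 4250011 = 771607166, q_6 = 5·15309837 + 423968 = 76973153 → 771607166/76973153
APPEND 32: p_7 = 32·771607166 + 153471431 = 24844900743, q_7 = 32·76973153 + 15309837 = 2478450733 → 24844900743/2478450733
APPEND 46: p_8 = 46·24844900743 + 771607166 = 1143637041344, q_8 = 46·2478450733 + 76973153 = 114085706871 → 1143637041344/114085706871
APPEND 39: p_9 = 39·1143637041344 + 24844900743 = 44626689513159, q_9 = 39·114085706871 + 2478450733 = 4451821018702 → 44626689513159/4451821018702
APPEND 17: p_10 = 17·44626689513159 + 1143637041344 = 759797358765047, q_10 = 17·4451821018702 + 114085706871 = 75795043024805 → 759797358765047/75795043024805
APPEND 43: p_11 = 43·759797358765047 + 44626689513159 = 32715913116410180, q_11 = 43·75795043024805 + 4451821018702 = 3263638671085317 → 32715913116410180/3263638671085317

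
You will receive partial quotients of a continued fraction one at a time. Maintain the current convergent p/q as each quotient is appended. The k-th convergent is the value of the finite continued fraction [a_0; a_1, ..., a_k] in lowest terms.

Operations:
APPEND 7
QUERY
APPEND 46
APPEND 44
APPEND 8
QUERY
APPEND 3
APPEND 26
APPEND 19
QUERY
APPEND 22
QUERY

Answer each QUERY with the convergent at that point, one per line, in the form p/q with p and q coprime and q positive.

7/1
114075/16246
178607205/25436359
3938740129/560935982

APPEND 7: p_0 = 7·1 + 0 = 7, q_0 = 7·0 + 1 = 1 → 7/1
APPEND 46: p_1 = 46·7 + 1 = 323, q_1 = 46·1 + 0 = 46 → 323/46
APPEND 44: p_2 = 44·323 + 7 = 14219, q_2 = 44·46 + 1 = 2025 → 14219/2025
APPEND 8: p_3 = 8·14219 + 323 = 114075, q_3 = 8·2025 + 46 = 16246 → 114075/16246
APPEND 3: p_4 = 3·114075 + 14219 = 356444, q_4 = 3·16246 + 2025 = 50763 → 356444/50763
APPEND 26: p_5 = 26·356444 + 114075 = 9381619, q_5 = 26·50763 + 16246 = 1336084 → 9381619/1336084
APPEND 19: p_6 = 19·9381619 + 356444 = 178607205, q_6 = 19·1336084 + 50763 = 25436359 → 178607205/25436359
APPEND 22: p_7 = 22·178607205 + 9381619 = 3938740129, q_7 = 22·25436359 + 1336084 = 560935982 → 3938740129/560935982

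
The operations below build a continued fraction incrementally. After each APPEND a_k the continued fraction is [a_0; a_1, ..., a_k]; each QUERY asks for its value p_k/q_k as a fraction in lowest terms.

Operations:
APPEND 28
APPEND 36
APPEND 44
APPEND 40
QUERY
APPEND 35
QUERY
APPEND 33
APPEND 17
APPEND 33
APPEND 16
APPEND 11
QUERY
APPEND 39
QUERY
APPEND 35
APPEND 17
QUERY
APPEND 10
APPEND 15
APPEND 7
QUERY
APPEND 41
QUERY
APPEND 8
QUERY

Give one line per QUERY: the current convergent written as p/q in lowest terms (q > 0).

APPEND 28: p_0 = 28·1 + 0 = 28, q_0 = 28·0 + 1 = 1 → 28/1
APPEND 36: p_1 = 36·28 + 1 = 1009, q_1 = 36·1 + 0 = 36 → 1009/36
APPEND 44: p_2 = 44·1009 + 28 = 44424, q_2 = 44·36 + 1 = 1585 → 44424/1585
APPEND 40: p_3 = 40·44424 + 1009 = 1777969, q_3 = 40·1585 + 36 = 63436 → 1777969/63436
APPEND 35: p_4 = 35·1777969 + 44424 = 62273339, q_4 = 35·63436 + 1585 = 2221845 → 62273339/2221845
APPEND 33: p_5 = 33·62273339 + 1777969 = 2056798156, q_5 = 33·2221845 + 63436 = 73384321 → 2056798156/73384321
APPEND 17: p_6 = 17·2056798156 + 62273339 = 35027841991, q_6 = 17·73384321 + 2221845 = 1249755302 → 35027841991/1249755302
APPEND 33: p_7 = 33·35027841991 + 2056798156 = 1157975583859, q_7 = 33·1249755302 + 73384321 = 41315309287 → 1157975583859/41315309287
APPEND 16: p_8 = 16·1157975583859 + 35027841991 = 18562637183735, q_8 = 16·41315309287 + 1249755302 = 662294703894 → 18562637183735/662294703894
APPEND 11: p_9 = 11·18562637183735 + 1157975583859 = 205346984604944, q_9 = 11·662294703894 + 41315309287 = 7326557052121 → 205346984604944/7326557052121
APPEND 39: p_10 = 39·205346984604944 + 18562637183735 = 8027095036776551, q_10 = 39·7326557052121 + 662294703894 = 286398019736613 → 8027095036776551/286398019736613
APPEND 35: p_11 = 35·8027095036776551 + 205346984604944 = 281153673271784229, q_11 = 35·286398019736613 + 7326557052121 = 10031257247833576 → 281153673271784229/10031257247833576
APPEND 17: p_12 = 17·281153673271784229 + 8027095036776551 = 4787639540657108444, q_12 = 17·10031257247833576 + 286398019736613 = 170817771232907405 → 4787639540657108444/170817771232907405
APPEND 10: p_13 = 10·4787639540657108444 + 281153673271784229 = 48157549079842868669, q_13 = 10·170817771232907405 + 10031257247833576 = 1718208969576907626 → 48157549079842868669/1718208969576907626
APPEND 15: p_14 = 15·48157549079842868669 + 4787639540657108444 = 727150875738300138479, q_14 = 15·1718208969576907626 + 170817771232907405 = 25943952314886521795 → 727150875738300138479/25943952314886521795
APPEND 7: p_15 = 7·727150875738300138479 + 48157549079842868669 = 5138213679247943838022, q_15 = 7·25943952314886521795 + 1718208969576907626 = 183325875173782560191 → 5138213679247943838022/183325875173782560191
APPEND 41: p_16 = 41·5138213679247943838022 + 727150875738300138479 = 211393911724903997497381, q_16 = 41·183325875173782560191 + 25943952314886521795 = 7542304834439971489626 → 211393911724903997497381/7542304834439971489626
APPEND 8: p_17 = 8·211393911724903997497381 + 5138213679247943838022 = 1696289507478479923817070, q_17 = 8·7542304834439971489626 + 183325875173782560191 = 60521764550693554477199 → 1696289507478479923817070/60521764550693554477199

1777969/63436
62273339/2221845
205346984604944/7326557052121
8027095036776551/286398019736613
4787639540657108444/170817771232907405
5138213679247943838022/183325875173782560191
211393911724903997497381/7542304834439971489626
1696289507478479923817070/60521764550693554477199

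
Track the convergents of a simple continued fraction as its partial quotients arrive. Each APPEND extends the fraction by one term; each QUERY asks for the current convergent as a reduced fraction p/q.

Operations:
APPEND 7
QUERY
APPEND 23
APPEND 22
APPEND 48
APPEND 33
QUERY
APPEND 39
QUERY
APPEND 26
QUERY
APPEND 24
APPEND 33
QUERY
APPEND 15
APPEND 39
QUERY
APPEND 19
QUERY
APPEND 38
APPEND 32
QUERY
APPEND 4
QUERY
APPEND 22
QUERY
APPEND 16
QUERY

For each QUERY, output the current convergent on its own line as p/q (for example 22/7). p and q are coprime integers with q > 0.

7/1
5665381/804354
221121429/31394165
5754822535/817052644
4570871277412/648958754137
2683925706191923/381055815571501
51063289823669986/7249814517828195
62229909338004514498/8835218054295201347
250862726291023709383/35616746224673848299
5581209887740526120924/792403634997119863925
89550220930139441644167/12714074906178591671099

APPEND 7: p_0 = 7·1 + 0 = 7, q_0 = 7·0 + 1 = 1 → 7/1
APPEND 23: p_1 = 23·7 + 1 = 162, q_1 = 23·1 + 0 = 23 → 162/23
APPEND 22: p_2 = 22·162 + 7 = 3571, q_2 = 22·23 + 1 = 507 → 3571/507
APPEND 48: p_3 = 48·3571 + 162 = 171570, q_3 = 48·507 + 23 = 24359 → 171570/24359
APPEND 33: p_4 = 33·171570 + 3571 = 5665381, q_4 = 33·24359 + 507 = 804354 → 5665381/804354
APPEND 39: p_5 = 39·5665381 + 171570 = 221121429, q_5 = 39·804354 + 24359 = 31394165 → 221121429/31394165
APPEND 26: p_6 = 26·221121429 + 5665381 = 5754822535, q_6 = 26·31394165 + 804354 = 817052644 → 5754822535/817052644
APPEND 24: p_7 = 24·5754822535 + 221121429 = 138336862269, q_7 = 24·817052644 + 31394165 = 19640657621 → 138336862269/19640657621
APPEND 33: p_8 = 33·138336862269 + 5754822535 = 4570871277412, q_8 = 33·19640657621 + 817052644 = 648958754137 → 4570871277412/648958754137
APPEND 15: p_9 = 15·4570871277412 + 138336862269 = 68701406023449, q_9 = 15·648958754137 + 19640657621 = 9754021969676 → 68701406023449/9754021969676
APPEND 39: p_10 = 39·68701406023449 + 4570871277412 = 2683925706191923, q_10 = 39·9754021969676 + 648958754137 = 381055815571501 → 2683925706191923/381055815571501
APPEND 19: p_11 = 19·2683925706191923 + 68701406023449 = 51063289823669986, q_11 = 19·381055815571501 + 9754021969676 = 7249814517828195 → 51063289823669986/7249814517828195
APPEND 38: p_12 = 38·51063289823669986 + 2683925706191923 = 1943088939005651391, q_12 = 38·7249814517828195 + 381055815571501 = 275874007493042911 → 1943088939005651391/275874007493042911
APPEND 32: p_13 = 32·1943088939005651391 + 51063289823669986 = 62229909338004514498, q_13 = 32·275874007493042911 + 7249814517828195 = 8835218054295201347 → 62229909338004514498/8835218054295201347
APPEND 4: p_14 = 4·62229909338004514498 + 1943088939005651391 = 250862726291023709383, q_14 = 4·8835218054295201347 + 275874007493042911 = 35616746224673848299 → 250862726291023709383/35616746224673848299
APPEND 22: p_15 = 22·250862726291023709383 + 62229909338004514498 = 5581209887740526120924, q_15 = 22·35616746224673848299 + 8835218054295201347 = 792403634997119863925 → 5581209887740526120924/792403634997119863925
APPEND 16: p_16 = 16·5581209887740526120924 + 250862726291023709383 = 89550220930139441644167, q_16 = 16·792403634997119863925 + 35616746224673848299 = 12714074906178591671099 → 89550220930139441644167/12714074906178591671099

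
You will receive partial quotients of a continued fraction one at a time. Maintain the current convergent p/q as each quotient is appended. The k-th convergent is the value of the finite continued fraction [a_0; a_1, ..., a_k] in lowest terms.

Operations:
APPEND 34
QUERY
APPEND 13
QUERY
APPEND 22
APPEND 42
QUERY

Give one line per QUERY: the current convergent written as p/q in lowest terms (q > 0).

APPEND 34: p_0 = 34·1 + 0 = 34, q_0 = 34·0 + 1 = 1 → 34/1
APPEND 13: p_1 = 13·34 + 1 = 443, q_1 = 13·1 + 0 = 13 → 443/13
APPEND 22: p_2 = 22·443 + 34 = 9780, q_2 = 22·13 + 1 = 287 → 9780/287
APPEND 42: p_3 = 42·9780 + 443 = 411203, q_3 = 42·287 + 13 = 12067 → 411203/12067

34/1
443/13
411203/12067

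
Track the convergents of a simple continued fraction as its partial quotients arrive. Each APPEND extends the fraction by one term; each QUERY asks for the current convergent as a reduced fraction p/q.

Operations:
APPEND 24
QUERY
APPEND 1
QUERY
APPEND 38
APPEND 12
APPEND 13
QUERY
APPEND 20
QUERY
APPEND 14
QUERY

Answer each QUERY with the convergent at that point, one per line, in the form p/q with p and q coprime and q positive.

24/1
25/1
153243/6136
3076573/123189
43225265/1730782

APPEND 24: p_0 = 24·1 + 0 = 24, q_0 = 24·0 + 1 = 1 → 24/1
APPEND 1: p_1 = 1·24 + 1 = 25, q_1 = 1·1 + 0 = 1 → 25/1
APPEND 38: p_2 = 38·25 + 24 = 974, q_2 = 38·1 + 1 = 39 → 974/39
APPEND 12: p_3 = 12·974 + 25 = 11713, q_3 = 12·39 + 1 = 469 → 11713/469
APPEND 13: p_4 = 13·11713 + 974 = 153243, q_4 = 13·469 + 39 = 6136 → 153243/6136
APPEND 20: p_5 = 20·153243 + 11713 = 3076573, q_5 = 20·6136 + 469 = 123189 → 3076573/123189
APPEND 14: p_6 = 14·3076573 + 153243 = 43225265, q_6 = 14·123189 + 6136 = 1730782 → 43225265/1730782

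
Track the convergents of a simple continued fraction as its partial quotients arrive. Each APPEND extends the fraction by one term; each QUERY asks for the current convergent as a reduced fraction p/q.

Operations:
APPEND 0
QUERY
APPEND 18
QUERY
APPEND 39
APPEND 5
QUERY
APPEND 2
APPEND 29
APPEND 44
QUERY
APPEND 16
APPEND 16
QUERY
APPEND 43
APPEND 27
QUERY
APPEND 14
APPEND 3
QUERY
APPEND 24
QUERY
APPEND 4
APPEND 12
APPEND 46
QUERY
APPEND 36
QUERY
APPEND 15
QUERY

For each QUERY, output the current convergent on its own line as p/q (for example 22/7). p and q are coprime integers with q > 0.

0/1
1/18
196/3533
559011/10076465
143868947/2593312849
167417551931/3017788741936
7217540697809/130099937617591
175571017796042/3164759219114069
400430658189351213/7217971582262095625
14424193285177023434/260003611362423442973
216763329935844702723/3907272142018613740220

APPEND 0: p_0 = 0·1 + 0 = 0, q_0 = 0·0 + 1 = 1 → 0/1
APPEND 18: p_1 = 18·0 + 1 = 1, q_1 = 18·1 + 0 = 18 → 1/18
APPEND 39: p_2 = 39·1 + 0 = 39, q_2 = 39·18 + 1 = 703 → 39/703
APPEND 5: p_3 = 5·39 + 1 = 196, q_3 = 5·703 + 18 = 3533 → 196/3533
APPEND 2: p_4 = 2·196 + 39 = 431, q_4 = 2·3533 + 703 = 7769 → 431/7769
APPEND 29: p_5 = 29·431 + 196 = 12695, q_5 = 29·7769 + 3533 = 228834 → 12695/228834
APPEND 44: p_6 = 44·12695 + 431 = 559011, q_6 = 44·228834 + 7769 = 10076465 → 559011/10076465
APPEND 16: p_7 = 16·559011 + 12695 = 8956871, q_7 = 16·10076465 + 228834 = 161452274 → 8956871/161452274
APPEND 16: p_8 = 16·8956871 + 559011 = 143868947, q_8 = 16·161452274 + 10076465 = 2593312849 → 143868947/2593312849
APPEND 43: p_9 = 43·143868947 + 8956871 = 6195321592, q_9 = 43·2593312849 + 161452274 = 111673904781 → 6195321592/111673904781
APPEND 27: p_10 = 27·6195321592 + 143868947 = 167417551931, q_10 = 27·111673904781 + 2593312849 = 3017788741936 → 167417551931/3017788741936
APPEND 14: p_11 = 14·167417551931 + 6195321592 = 2350041048626, q_11 = 14·3017788741936 + 111673904781 = 42360716291885 → 2350041048626/42360716291885
APPEND 3: p_12 = 3·2350041048626 + 167417551931 = 7217540697809, q_12 = 3·42360716291885 + 3017788741936 = 130099937617591 → 7217540697809/130099937617591
APPEND 24: p_13 = 24·7217540697809 + 2350041048626 = 175571017796042, q_13 = 24·130099937617591 + 42360716291885 = 3164759219114069 → 175571017796042/3164759219114069
APPEND 4: p_14 = 4·175571017796042 + 7217540697809 = 709501611881977, q_14 = 4·3164759219114069 + 130099937617591 = 12789136814073867 → 709501611881977/12789136814073867
APPEND 12: p_15 = 12·709501611881977 + 175571017796042 = 8689590360379766, q_15 = 12·12789136814073867 + 3164759219114069 = 156634400988000473 → 8689590360379766/156634400988000473
APPEND 46: p_16 = 46·8689590360379766 + 709501611881977 = 400430658189351213, q_16 = 46·156634400988000473 + 12789136814073867 = 7217971582262095625 → 400430658189351213/7217971582262095625
APPEND 36: p_17 = 36·400430658189351213 + 8689590360379766 = 14424193285177023434, q_17 = 36·7217971582262095625 + 156634400988000473 = 260003611362423442973 → 14424193285177023434/260003611362423442973
APPEND 15: p_18 = 15·14424193285177023434 + 400430658189351213 = 216763329935844702723, q_18 = 15·260003611362423442973 + 7217971582262095625 = 3907272142018613740220 → 216763329935844702723/3907272142018613740220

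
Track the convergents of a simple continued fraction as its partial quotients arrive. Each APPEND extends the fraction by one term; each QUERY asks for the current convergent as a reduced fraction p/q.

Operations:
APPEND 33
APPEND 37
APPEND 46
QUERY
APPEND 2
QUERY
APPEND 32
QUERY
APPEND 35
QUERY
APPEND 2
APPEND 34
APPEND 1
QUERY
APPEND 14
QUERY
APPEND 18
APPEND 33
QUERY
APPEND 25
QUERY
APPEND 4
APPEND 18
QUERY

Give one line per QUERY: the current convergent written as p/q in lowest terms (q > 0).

APPEND 33: p_0 = 33·1 + 0 = 33, q_0 = 33·0 + 1 = 1 → 33/1
APPEND 37: p_1 = 37·33 + 1 = 1222, q_1 = 37·1 + 0 = 37 → 1222/37
APPEND 46: p_2 = 46·1222 + 33 = 56245, q_2 = 46·37 + 1 = 1703 → 56245/1703
APPEND 2: p_3 = 2·56245 + 1222 = 113712, q_3 = 2·1703 + 37 = 3443 → 113712/3443
APPEND 32: p_4 = 32·113712 + 56245 = 3695029, q_4 = 32·3443 + 1703 = 111879 → 3695029/111879
APPEND 35: p_5 = 35·3695029 + 113712 = 129439727, q_5 = 35·111879 + 3443 = 3919208 → 129439727/3919208
APPEND 2: p_6 = 2·129439727 + 3695029 = 262574483, q_6 = 2·3919208 + 111879 = 7950295 → 262574483/7950295
APPEND 34: p_7 = 34·262574483 + 129439727 = 9056972149, q_7 = 34·7950295 + 3919208 = 274229238 → 9056972149/274229238
APPEND 1: p_8 = 1·9056972149 + 262574483 = 9319546632, q_8 = 1·274229238 + 7950295 = 282179533 → 9319546632/282179533
APPEND 14: p_9 = 14·9319546632 + 9056972149 = 139530624997, q_9 = 14·282179533 + 274229238 = 4224742700 → 139530624997/4224742700
APPEND 18: p_10 = 18·139530624997 + 9319546632 = 2520870796578, q_10 = 18·4224742700 + 282179533 = 76327548133 → 2520870796578/76327548133
APPEND 33: p_11 = 33·2520870796578 + 139530624997 = 83328266912071, q_11 = 33·76327548133 + 4224742700 = 2523033831089 → 83328266912071/2523033831089
APPEND 25: p_12 = 25·83328266912071 + 2520870796578 = 2085727543598353, q_12 = 25·2523033831089 + 76327548133 = 63152173325358 → 2085727543598353/63152173325358
APPEND 4: p_13 = 4·2085727543598353 + 83328266912071 = 8426238441305483, q_13 = 4·63152173325358 + 2523033831089 = 255131727132521 → 8426238441305483/255131727132521
APPEND 18: p_14 = 18·8426238441305483 + 2085727543598353 = 153758019487097047, q_14 = 18·255131727132521 + 63152173325358 = 4655523261710736 → 153758019487097047/4655523261710736

56245/1703
113712/3443
3695029/111879
129439727/3919208
9319546632/282179533
139530624997/4224742700
83328266912071/2523033831089
2085727543598353/63152173325358
153758019487097047/4655523261710736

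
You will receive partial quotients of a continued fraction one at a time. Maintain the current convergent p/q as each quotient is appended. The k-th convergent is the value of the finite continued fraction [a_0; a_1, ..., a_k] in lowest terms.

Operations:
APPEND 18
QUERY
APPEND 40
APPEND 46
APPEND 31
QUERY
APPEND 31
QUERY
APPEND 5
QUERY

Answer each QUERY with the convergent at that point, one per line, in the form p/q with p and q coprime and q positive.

APPEND 18: p_0 = 18·1 + 0 = 18, q_0 = 18·0 + 1 = 1 → 18/1
APPEND 40: p_1 = 40·18 + 1 = 721, q_1 = 40·1 + 0 = 40 → 721/40
APPEND 46: p_2 = 46·721 + 18 = 33184, q_2 = 46·40 + 1 = 1841 → 33184/1841
APPEND 31: p_3 = 31·33184 + 721 = 1029425, q_3 = 31·1841 + 40 = 57111 → 1029425/57111
APPEND 31: p_4 = 31·1029425 + 33184 = 31945359, q_4 = 31·57111 + 1841 = 1772282 → 31945359/1772282
APPEND 5: p_5 = 5·31945359 + 1029425 = 160756220, q_5 = 5·1772282 + 57111 = 8918521 → 160756220/8918521

18/1
1029425/57111
31945359/1772282
160756220/8918521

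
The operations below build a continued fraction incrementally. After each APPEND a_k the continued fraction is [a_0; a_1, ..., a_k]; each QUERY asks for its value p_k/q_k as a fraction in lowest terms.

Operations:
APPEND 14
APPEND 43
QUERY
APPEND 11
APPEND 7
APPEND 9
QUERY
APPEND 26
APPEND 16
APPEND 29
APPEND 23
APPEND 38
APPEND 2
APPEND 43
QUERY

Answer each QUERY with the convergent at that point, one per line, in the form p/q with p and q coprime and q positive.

APPEND 14: p_0 = 14·1 + 0 = 14, q_0 = 14·0 + 1 = 1 → 14/1
APPEND 43: p_1 = 43·14 + 1 = 603, q_1 = 43·1 + 0 = 43 → 603/43
APPEND 11: p_2 = 11·603 + 14 = 6647, q_2 = 11·43 + 1 = 474 → 6647/474
APPEND 7: p_3 = 7·6647 + 603 = 47132, q_3 = 7·474 + 43 = 3361 → 47132/3361
APPEND 9: p_4 = 9·47132 + 6647 = 430835, q_4 = 9·3361 + 474 = 30723 → 430835/30723
APPEND 26: p_5 = 26·430835 + 47132 = 11248842, q_5 = 26·30723 + 3361 = 802159 → 11248842/802159
APPEND 16: p_6 = 16·11248842 + 430835 = 180412307, q_6 = 16·802159 + 30723 = 12865267 → 180412307/12865267
APPEND 29: p_7 = 29·180412307 + 11248842 = 5243205745, q_7 = 29·12865267 + 802159 = 373894902 → 5243205745/373894902
APPEND 23: p_8 = 23·5243205745 + 180412307 = 120774144442, q_8 = 23·373894902 + 12865267 = 8612448013 → 120774144442/8612448013
APPEND 38: p_9 = 38·120774144442 + 5243205745 = 4594660694541, q_9 = 38·8612448013 + 373894902 = 327646919396 → 4594660694541/327646919396
APPEND 2: p_10 = 2·4594660694541 + 120774144442 = 9310095533524, q_10 = 2·327646919396 + 8612448013 = 663906286805 → 9310095533524/663906286805
APPEND 43: p_11 = 43·9310095533524 + 4594660694541 = 404928768636073, q_11 = 43·663906286805 + 327646919396 = 28875617252011 → 404928768636073/28875617252011

603/43
430835/30723
404928768636073/28875617252011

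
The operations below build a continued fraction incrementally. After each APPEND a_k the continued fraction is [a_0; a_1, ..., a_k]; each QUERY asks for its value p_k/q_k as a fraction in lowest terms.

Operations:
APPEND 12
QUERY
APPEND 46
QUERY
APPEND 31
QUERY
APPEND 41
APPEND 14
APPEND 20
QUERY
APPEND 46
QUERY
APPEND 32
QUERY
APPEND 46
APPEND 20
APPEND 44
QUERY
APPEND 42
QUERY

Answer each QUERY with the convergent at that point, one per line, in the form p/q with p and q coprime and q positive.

12/1
553/46
17155/1427
198141248/16481933
9124369275/758990087
292177958048/24304164717
11861698327338635/986688632835337
498460608134970378/41463321894590251

APPEND 12: p_0 = 12·1 + 0 = 12, q_0 = 12·0 + 1 = 1 → 12/1
APPEND 46: p_1 = 46·12 + 1 = 553, q_1 = 46·1 + 0 = 46 → 553/46
APPEND 31: p_2 = 31·553 + 12 = 17155, q_2 = 31·46 + 1 = 1427 → 17155/1427
APPEND 41: p_3 = 41·17155 + 553 = 703908, q_3 = 41·1427 + 46 = 58553 → 703908/58553
APPEND 14: p_4 = 14·703908 + 17155 = 9871867, q_4 = 14·58553 + 1427 = 821169 → 9871867/821169
APPEND 20: p_5 = 20·9871867 + 703908 = 198141248, q_5 = 20·821169 + 58553 = 16481933 → 198141248/16481933
APPEND 46: p_6 = 46·198141248 + 9871867 = 9124369275, q_6 = 46·16481933 + 821169 = 758990087 → 9124369275/758990087
APPEND 32: p_7 = 32·9124369275 + 198141248 = 292177958048, q_7 = 32·758990087 + 16481933 = 24304164717 → 292177958048/24304164717
APPEND 46: p_8 = 46·292177958048 + 9124369275 = 13449310439483, q_8 = 46·24304164717 + 758990087 = 1118750567069 → 13449310439483/1118750567069
APPEND 20: p_9 = 20·13449310439483 + 292177958048 = 269278386747708, q_9 = 20·1118750567069 + 24304164717 = 22399315506097 → 269278386747708/22399315506097
APPEND 44: p_10 = 44·269278386747708 + 13449310439483 = 11861698327338635, q_10 = 44·22399315506097 + 1118750567069 = 986688632835337 → 11861698327338635/986688632835337
APPEND 42: p_11 = 42·11861698327338635 + 269278386747708 = 498460608134970378, q_11 = 42·986688632835337 + 22399315506097 = 41463321894590251 → 498460608134970378/41463321894590251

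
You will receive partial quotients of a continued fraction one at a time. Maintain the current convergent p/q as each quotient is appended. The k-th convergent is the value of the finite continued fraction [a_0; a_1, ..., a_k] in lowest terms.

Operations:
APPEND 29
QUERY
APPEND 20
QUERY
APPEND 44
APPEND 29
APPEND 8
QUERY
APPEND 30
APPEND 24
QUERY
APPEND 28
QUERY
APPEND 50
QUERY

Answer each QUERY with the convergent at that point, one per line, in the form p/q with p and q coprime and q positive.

APPEND 29: p_0 = 29·1 + 0 = 29, q_0 = 29·0 + 1 = 1 → 29/1
APPEND 20: p_1 = 20·29 + 1 = 581, q_1 = 20·1 + 0 = 20 → 581/20
APPEND 44: p_2 = 44·581 + 29 = 25593, q_2 = 44·20 + 1 = 881 → 25593/881
APPEND 29: p_3 = 29·25593 + 581 = 742778, q_3 = 29·881 + 20 = 25569 → 742778/25569
APPEND 8: p_4 = 8·742778 + 25593 = 5967817, q_4 = 8·25569 + 881 = 205433 → 5967817/205433
APPEND 30: p_5 = 30·5967817 + 742778 = 179777288, q_5 = 30·205433 + 25569 = 6188559 → 179777288/6188559
APPEND 24: p_6 = 24·179777288 + 5967817 = 4320622729, q_6 = 24·6188559 + 205433 = 148730849 → 4320622729/148730849
APPEND 28: p_7 = 28·4320622729 + 179777288 = 121157213700, q_7 = 28·148730849 + 6188559 = 4170652331 → 121157213700/4170652331
APPEND 50: p_8 = 50·121157213700 + 4320622729 = 6062181307729, q_8 = 50·4170652331 + 148730849 = 208681347399 → 6062181307729/208681347399

29/1
581/20
5967817/205433
4320622729/148730849
121157213700/4170652331
6062181307729/208681347399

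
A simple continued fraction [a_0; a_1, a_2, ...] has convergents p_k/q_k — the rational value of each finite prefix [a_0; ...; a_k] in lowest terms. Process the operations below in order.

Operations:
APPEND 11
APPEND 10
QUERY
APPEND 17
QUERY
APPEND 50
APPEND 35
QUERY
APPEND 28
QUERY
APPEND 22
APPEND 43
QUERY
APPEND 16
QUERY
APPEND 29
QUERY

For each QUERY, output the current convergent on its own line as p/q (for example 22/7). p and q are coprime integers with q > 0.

APPEND 11: p_0 = 11·1 + 0 = 11, q_0 = 11·0 + 1 = 1 → 11/1
APPEND 10: p_1 = 10·11 + 1 = 111, q_1 = 10·1 + 0 = 10 → 111/10
APPEND 17: p_2 = 17·111 + 11 = 1898, q_2 = 17·10 + 1 = 171 → 1898/171
APPEND 50: p_3 = 50·1898 + 111 = 95011, q_3 = 50·171 + 10 = 8560 → 95011/8560
APPEND 35: p_4 = 35·95011 + 1898 = 3327283, q_4 = 35·8560 + 171 = 299771 → 3327283/299771
APPEND 28: p_5 = 28·3327283 + 95011 = 93258935, q_5 = 28·299771 + 8560 = 8402148 → 93258935/8402148
APPEND 22: p_6 = 22·93258935 + 3327283 = 2055023853, q_6 = 22·8402148 + 299771 = 185147027 → 2055023853/185147027
APPEND 43: p_7 = 43·2055023853 + 93258935 = 88459284614, q_7 = 43·185147027 + 8402148 = 7969724309 → 88459284614/7969724309
APPEND 16: p_8 = 16·88459284614 + 2055023853 = 1417403577677, q_8 = 16·7969724309 + 185147027 = 127700735971 → 1417403577677/127700735971
APPEND 29: p_9 = 29·1417403577677 + 88459284614 = 41193163037247, q_9 = 29·127700735971 + 7969724309 = 3711291067468 → 41193163037247/3711291067468

111/10
1898/171
3327283/299771
93258935/8402148
88459284614/7969724309
1417403577677/127700735971
41193163037247/3711291067468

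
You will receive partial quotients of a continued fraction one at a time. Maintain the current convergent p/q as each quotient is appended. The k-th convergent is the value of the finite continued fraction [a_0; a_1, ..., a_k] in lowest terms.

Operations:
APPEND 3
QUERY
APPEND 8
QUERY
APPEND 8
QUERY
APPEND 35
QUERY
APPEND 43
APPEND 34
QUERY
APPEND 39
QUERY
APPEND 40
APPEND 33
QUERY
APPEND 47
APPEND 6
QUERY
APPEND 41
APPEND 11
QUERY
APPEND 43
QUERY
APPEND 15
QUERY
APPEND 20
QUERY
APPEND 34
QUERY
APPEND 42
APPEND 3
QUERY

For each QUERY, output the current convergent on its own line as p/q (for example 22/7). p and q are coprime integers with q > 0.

3/1
25/8
203/65
7130/2283
10438092/3342239
407392381/130445555
538509792337/172428872042
152496108031363/48828697774520
69206829760280957/22159774553737583
2982171346387740205/954880391797621802
44801777025576384032/14345365651518064613
899017711857915420845/287862193422158914062
30611403980194700692762/9801659942004921142721
3890345358620300734243309/1245674399214891461867753

APPEND 3: p_0 = 3·1 + 0 = 3, q_0 = 3·0 + 1 = 1 → 3/1
APPEND 8: p_1 = 8·3 + 1 = 25, q_1 = 8·1 + 0 = 8 → 25/8
APPEND 8: p_2 = 8·25 + 3 = 203, q_2 = 8·8 + 1 = 65 → 203/65
APPEND 35: p_3 = 35·203 + 25 = 7130, q_3 = 35·65 + 8 = 2283 → 7130/2283
APPEND 43: p_4 = 43·7130 + 203 = 306793, q_4 = 43·2283 + 65 = 98234 → 306793/98234
APPEND 34: p_5 = 34·306793 + 7130 = 10438092, q_5 = 34·98234 + 2283 = 3342239 → 10438092/3342239
APPEND 39: p_6 = 39·10438092 + 306793 = 407392381, q_6 = 39·3342239 + 98234 = 130445555 → 407392381/130445555
APPEND 40: p_7 = 40·407392381 + 10438092 = 16306133332, q_7 = 40·130445555 + 3342239 = 5221164439 → 16306133332/5221164439
APPEND 33: p_8 = 33·16306133332 + 407392381 = 538509792337, q_8 = 33·5221164439 + 130445555 = 172428872042 → 538509792337/172428872042
APPEND 47: p_9 = 47·538509792337 + 16306133332 = 25326266373171, q_9 = 47·172428872042 + 5221164439 = 8109378150413 → 25326266373171/8109378150413
APPEND 6: p_10 = 6·25326266373171 + 538509792337 = 152496108031363, q_10 = 6·8109378150413 + 172428872042 = 48828697774520 → 152496108031363/48828697774520
APPEND 41: p_11 = 41·152496108031363 + 25326266373171 = 6277666695659054, q_11 = 41·48828697774520 + 8109378150413 = 2010085986905733 → 6277666695659054/2010085986905733
APPEND 11: p_12 = 11·6277666695659054 + 152496108031363 = 69206829760280957, q_12 = 11·2010085986905733 + 48828697774520 = 22159774553737583 → 69206829760280957/22159774553737583
APPEND 43: p_13 = 43·69206829760280957 + 6277666695659054 = 2982171346387740205, q_13 = 43·22159774553737583 + 2010085986905733 = 954880391797621802 → 2982171346387740205/954880391797621802
APPEND 15: p_14 = 15·2982171346387740205 + 69206829760280957 = 44801777025576384032, q_14 = 15·954880391797621802 + 22159774553737583 = 14345365651518064613 → 44801777025576384032/14345365651518064613
APPEND 20: p_15 = 20·44801777025576384032 + 2982171346387740205 = 899017711857915420845, q_15 = 20·14345365651518064613 + 954880391797621802 = 287862193422158914062 → 899017711857915420845/287862193422158914062
APPEND 34: p_16 = 34·899017711857915420845 + 44801777025576384032 = 30611403980194700692762, q_16 = 34·287862193422158914062 + 14345365651518064613 = 9801659942004921142721 → 30611403980194700692762/9801659942004921142721
APPEND 42: p_17 = 42·30611403980194700692762 + 899017711857915420845 = 1286577984880035344516849, q_17 = 42·9801659942004921142721 + 287862193422158914062 = 411957579757628846908344 → 1286577984880035344516849/411957579757628846908344
APPEND 3: p_18 = 3·1286577984880035344516849 + 30611403980194700692762 = 3890345358620300734243309, q_18 = 3·411957579757628846908344 + 9801659942004921142721 = 1245674399214891461867753 → 3890345358620300734243309/1245674399214891461867753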